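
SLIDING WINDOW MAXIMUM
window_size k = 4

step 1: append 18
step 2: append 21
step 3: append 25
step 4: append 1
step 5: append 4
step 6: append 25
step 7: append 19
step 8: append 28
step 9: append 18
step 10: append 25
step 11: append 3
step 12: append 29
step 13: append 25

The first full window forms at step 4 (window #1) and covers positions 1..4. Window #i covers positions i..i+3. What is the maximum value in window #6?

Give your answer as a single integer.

Answer: 28

Derivation:
step 1: append 18 -> window=[18] (not full yet)
step 2: append 21 -> window=[18, 21] (not full yet)
step 3: append 25 -> window=[18, 21, 25] (not full yet)
step 4: append 1 -> window=[18, 21, 25, 1] -> max=25
step 5: append 4 -> window=[21, 25, 1, 4] -> max=25
step 6: append 25 -> window=[25, 1, 4, 25] -> max=25
step 7: append 19 -> window=[1, 4, 25, 19] -> max=25
step 8: append 28 -> window=[4, 25, 19, 28] -> max=28
step 9: append 18 -> window=[25, 19, 28, 18] -> max=28
Window #6 max = 28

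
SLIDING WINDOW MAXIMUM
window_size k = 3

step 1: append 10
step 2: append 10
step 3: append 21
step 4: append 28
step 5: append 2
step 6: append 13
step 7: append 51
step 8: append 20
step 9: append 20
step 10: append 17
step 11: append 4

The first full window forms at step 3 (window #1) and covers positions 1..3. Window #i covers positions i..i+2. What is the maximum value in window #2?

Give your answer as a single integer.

Answer: 28

Derivation:
step 1: append 10 -> window=[10] (not full yet)
step 2: append 10 -> window=[10, 10] (not full yet)
step 3: append 21 -> window=[10, 10, 21] -> max=21
step 4: append 28 -> window=[10, 21, 28] -> max=28
Window #2 max = 28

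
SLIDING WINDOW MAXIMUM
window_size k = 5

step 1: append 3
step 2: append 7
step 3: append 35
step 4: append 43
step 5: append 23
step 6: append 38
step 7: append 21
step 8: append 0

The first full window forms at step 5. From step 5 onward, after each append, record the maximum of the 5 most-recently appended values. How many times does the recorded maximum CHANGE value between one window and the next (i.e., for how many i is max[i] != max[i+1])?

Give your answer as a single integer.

step 1: append 3 -> window=[3] (not full yet)
step 2: append 7 -> window=[3, 7] (not full yet)
step 3: append 35 -> window=[3, 7, 35] (not full yet)
step 4: append 43 -> window=[3, 7, 35, 43] (not full yet)
step 5: append 23 -> window=[3, 7, 35, 43, 23] -> max=43
step 6: append 38 -> window=[7, 35, 43, 23, 38] -> max=43
step 7: append 21 -> window=[35, 43, 23, 38, 21] -> max=43
step 8: append 0 -> window=[43, 23, 38, 21, 0] -> max=43
Recorded maximums: 43 43 43 43
Changes between consecutive maximums: 0

Answer: 0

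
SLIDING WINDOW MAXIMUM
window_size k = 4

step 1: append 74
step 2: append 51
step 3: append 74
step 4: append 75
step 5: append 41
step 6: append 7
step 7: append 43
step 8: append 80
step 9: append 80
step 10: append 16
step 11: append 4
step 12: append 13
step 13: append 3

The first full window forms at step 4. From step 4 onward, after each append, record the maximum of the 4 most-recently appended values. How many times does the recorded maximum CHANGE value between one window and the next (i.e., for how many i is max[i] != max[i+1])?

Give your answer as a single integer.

step 1: append 74 -> window=[74] (not full yet)
step 2: append 51 -> window=[74, 51] (not full yet)
step 3: append 74 -> window=[74, 51, 74] (not full yet)
step 4: append 75 -> window=[74, 51, 74, 75] -> max=75
step 5: append 41 -> window=[51, 74, 75, 41] -> max=75
step 6: append 7 -> window=[74, 75, 41, 7] -> max=75
step 7: append 43 -> window=[75, 41, 7, 43] -> max=75
step 8: append 80 -> window=[41, 7, 43, 80] -> max=80
step 9: append 80 -> window=[7, 43, 80, 80] -> max=80
step 10: append 16 -> window=[43, 80, 80, 16] -> max=80
step 11: append 4 -> window=[80, 80, 16, 4] -> max=80
step 12: append 13 -> window=[80, 16, 4, 13] -> max=80
step 13: append 3 -> window=[16, 4, 13, 3] -> max=16
Recorded maximums: 75 75 75 75 80 80 80 80 80 16
Changes between consecutive maximums: 2

Answer: 2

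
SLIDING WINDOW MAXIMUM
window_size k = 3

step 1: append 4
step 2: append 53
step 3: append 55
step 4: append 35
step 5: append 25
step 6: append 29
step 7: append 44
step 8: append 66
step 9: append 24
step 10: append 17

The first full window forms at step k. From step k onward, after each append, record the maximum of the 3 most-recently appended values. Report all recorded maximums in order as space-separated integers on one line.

step 1: append 4 -> window=[4] (not full yet)
step 2: append 53 -> window=[4, 53] (not full yet)
step 3: append 55 -> window=[4, 53, 55] -> max=55
step 4: append 35 -> window=[53, 55, 35] -> max=55
step 5: append 25 -> window=[55, 35, 25] -> max=55
step 6: append 29 -> window=[35, 25, 29] -> max=35
step 7: append 44 -> window=[25, 29, 44] -> max=44
step 8: append 66 -> window=[29, 44, 66] -> max=66
step 9: append 24 -> window=[44, 66, 24] -> max=66
step 10: append 17 -> window=[66, 24, 17] -> max=66

Answer: 55 55 55 35 44 66 66 66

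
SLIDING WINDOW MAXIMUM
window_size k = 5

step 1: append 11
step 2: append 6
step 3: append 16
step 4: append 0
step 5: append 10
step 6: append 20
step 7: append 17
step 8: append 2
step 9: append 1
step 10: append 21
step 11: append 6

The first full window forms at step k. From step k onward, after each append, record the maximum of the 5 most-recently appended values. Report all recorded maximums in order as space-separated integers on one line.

step 1: append 11 -> window=[11] (not full yet)
step 2: append 6 -> window=[11, 6] (not full yet)
step 3: append 16 -> window=[11, 6, 16] (not full yet)
step 4: append 0 -> window=[11, 6, 16, 0] (not full yet)
step 5: append 10 -> window=[11, 6, 16, 0, 10] -> max=16
step 6: append 20 -> window=[6, 16, 0, 10, 20] -> max=20
step 7: append 17 -> window=[16, 0, 10, 20, 17] -> max=20
step 8: append 2 -> window=[0, 10, 20, 17, 2] -> max=20
step 9: append 1 -> window=[10, 20, 17, 2, 1] -> max=20
step 10: append 21 -> window=[20, 17, 2, 1, 21] -> max=21
step 11: append 6 -> window=[17, 2, 1, 21, 6] -> max=21

Answer: 16 20 20 20 20 21 21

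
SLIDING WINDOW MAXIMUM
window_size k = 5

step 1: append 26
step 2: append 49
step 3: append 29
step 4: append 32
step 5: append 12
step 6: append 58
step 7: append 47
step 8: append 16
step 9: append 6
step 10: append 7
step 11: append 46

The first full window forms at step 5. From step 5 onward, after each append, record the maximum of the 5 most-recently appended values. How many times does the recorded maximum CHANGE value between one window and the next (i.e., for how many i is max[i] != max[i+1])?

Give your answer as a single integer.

Answer: 2

Derivation:
step 1: append 26 -> window=[26] (not full yet)
step 2: append 49 -> window=[26, 49] (not full yet)
step 3: append 29 -> window=[26, 49, 29] (not full yet)
step 4: append 32 -> window=[26, 49, 29, 32] (not full yet)
step 5: append 12 -> window=[26, 49, 29, 32, 12] -> max=49
step 6: append 58 -> window=[49, 29, 32, 12, 58] -> max=58
step 7: append 47 -> window=[29, 32, 12, 58, 47] -> max=58
step 8: append 16 -> window=[32, 12, 58, 47, 16] -> max=58
step 9: append 6 -> window=[12, 58, 47, 16, 6] -> max=58
step 10: append 7 -> window=[58, 47, 16, 6, 7] -> max=58
step 11: append 46 -> window=[47, 16, 6, 7, 46] -> max=47
Recorded maximums: 49 58 58 58 58 58 47
Changes between consecutive maximums: 2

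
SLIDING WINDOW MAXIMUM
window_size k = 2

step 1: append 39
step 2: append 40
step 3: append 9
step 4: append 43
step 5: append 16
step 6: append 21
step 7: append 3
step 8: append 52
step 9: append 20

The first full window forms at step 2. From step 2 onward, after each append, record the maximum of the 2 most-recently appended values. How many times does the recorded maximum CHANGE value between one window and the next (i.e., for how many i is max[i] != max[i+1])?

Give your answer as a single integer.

step 1: append 39 -> window=[39] (not full yet)
step 2: append 40 -> window=[39, 40] -> max=40
step 3: append 9 -> window=[40, 9] -> max=40
step 4: append 43 -> window=[9, 43] -> max=43
step 5: append 16 -> window=[43, 16] -> max=43
step 6: append 21 -> window=[16, 21] -> max=21
step 7: append 3 -> window=[21, 3] -> max=21
step 8: append 52 -> window=[3, 52] -> max=52
step 9: append 20 -> window=[52, 20] -> max=52
Recorded maximums: 40 40 43 43 21 21 52 52
Changes between consecutive maximums: 3

Answer: 3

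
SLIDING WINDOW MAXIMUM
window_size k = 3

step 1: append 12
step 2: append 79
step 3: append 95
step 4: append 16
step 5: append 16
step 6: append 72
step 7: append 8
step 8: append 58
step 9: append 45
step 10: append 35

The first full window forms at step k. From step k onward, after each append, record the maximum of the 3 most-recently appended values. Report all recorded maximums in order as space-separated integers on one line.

step 1: append 12 -> window=[12] (not full yet)
step 2: append 79 -> window=[12, 79] (not full yet)
step 3: append 95 -> window=[12, 79, 95] -> max=95
step 4: append 16 -> window=[79, 95, 16] -> max=95
step 5: append 16 -> window=[95, 16, 16] -> max=95
step 6: append 72 -> window=[16, 16, 72] -> max=72
step 7: append 8 -> window=[16, 72, 8] -> max=72
step 8: append 58 -> window=[72, 8, 58] -> max=72
step 9: append 45 -> window=[8, 58, 45] -> max=58
step 10: append 35 -> window=[58, 45, 35] -> max=58

Answer: 95 95 95 72 72 72 58 58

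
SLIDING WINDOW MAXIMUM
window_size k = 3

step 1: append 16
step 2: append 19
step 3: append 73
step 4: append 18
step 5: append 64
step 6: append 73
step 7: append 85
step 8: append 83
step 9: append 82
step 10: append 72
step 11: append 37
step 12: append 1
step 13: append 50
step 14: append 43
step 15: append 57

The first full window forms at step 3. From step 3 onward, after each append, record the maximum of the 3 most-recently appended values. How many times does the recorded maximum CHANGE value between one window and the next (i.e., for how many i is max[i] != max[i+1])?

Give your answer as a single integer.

step 1: append 16 -> window=[16] (not full yet)
step 2: append 19 -> window=[16, 19] (not full yet)
step 3: append 73 -> window=[16, 19, 73] -> max=73
step 4: append 18 -> window=[19, 73, 18] -> max=73
step 5: append 64 -> window=[73, 18, 64] -> max=73
step 6: append 73 -> window=[18, 64, 73] -> max=73
step 7: append 85 -> window=[64, 73, 85] -> max=85
step 8: append 83 -> window=[73, 85, 83] -> max=85
step 9: append 82 -> window=[85, 83, 82] -> max=85
step 10: append 72 -> window=[83, 82, 72] -> max=83
step 11: append 37 -> window=[82, 72, 37] -> max=82
step 12: append 1 -> window=[72, 37, 1] -> max=72
step 13: append 50 -> window=[37, 1, 50] -> max=50
step 14: append 43 -> window=[1, 50, 43] -> max=50
step 15: append 57 -> window=[50, 43, 57] -> max=57
Recorded maximums: 73 73 73 73 85 85 85 83 82 72 50 50 57
Changes between consecutive maximums: 6

Answer: 6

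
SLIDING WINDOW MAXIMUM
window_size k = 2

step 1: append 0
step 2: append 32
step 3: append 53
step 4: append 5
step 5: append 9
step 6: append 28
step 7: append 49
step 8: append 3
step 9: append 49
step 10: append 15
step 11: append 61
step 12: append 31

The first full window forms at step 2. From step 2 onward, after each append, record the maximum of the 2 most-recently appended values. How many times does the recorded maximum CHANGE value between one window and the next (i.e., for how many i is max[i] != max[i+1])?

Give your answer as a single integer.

step 1: append 0 -> window=[0] (not full yet)
step 2: append 32 -> window=[0, 32] -> max=32
step 3: append 53 -> window=[32, 53] -> max=53
step 4: append 5 -> window=[53, 5] -> max=53
step 5: append 9 -> window=[5, 9] -> max=9
step 6: append 28 -> window=[9, 28] -> max=28
step 7: append 49 -> window=[28, 49] -> max=49
step 8: append 3 -> window=[49, 3] -> max=49
step 9: append 49 -> window=[3, 49] -> max=49
step 10: append 15 -> window=[49, 15] -> max=49
step 11: append 61 -> window=[15, 61] -> max=61
step 12: append 31 -> window=[61, 31] -> max=61
Recorded maximums: 32 53 53 9 28 49 49 49 49 61 61
Changes between consecutive maximums: 5

Answer: 5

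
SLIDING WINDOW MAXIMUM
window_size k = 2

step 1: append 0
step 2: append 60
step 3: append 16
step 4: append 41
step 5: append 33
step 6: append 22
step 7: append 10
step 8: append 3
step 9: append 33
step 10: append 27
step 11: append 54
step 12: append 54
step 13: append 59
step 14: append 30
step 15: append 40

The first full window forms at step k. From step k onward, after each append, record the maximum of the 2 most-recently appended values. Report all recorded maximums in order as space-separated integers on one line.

Answer: 60 60 41 41 33 22 10 33 33 54 54 59 59 40

Derivation:
step 1: append 0 -> window=[0] (not full yet)
step 2: append 60 -> window=[0, 60] -> max=60
step 3: append 16 -> window=[60, 16] -> max=60
step 4: append 41 -> window=[16, 41] -> max=41
step 5: append 33 -> window=[41, 33] -> max=41
step 6: append 22 -> window=[33, 22] -> max=33
step 7: append 10 -> window=[22, 10] -> max=22
step 8: append 3 -> window=[10, 3] -> max=10
step 9: append 33 -> window=[3, 33] -> max=33
step 10: append 27 -> window=[33, 27] -> max=33
step 11: append 54 -> window=[27, 54] -> max=54
step 12: append 54 -> window=[54, 54] -> max=54
step 13: append 59 -> window=[54, 59] -> max=59
step 14: append 30 -> window=[59, 30] -> max=59
step 15: append 40 -> window=[30, 40] -> max=40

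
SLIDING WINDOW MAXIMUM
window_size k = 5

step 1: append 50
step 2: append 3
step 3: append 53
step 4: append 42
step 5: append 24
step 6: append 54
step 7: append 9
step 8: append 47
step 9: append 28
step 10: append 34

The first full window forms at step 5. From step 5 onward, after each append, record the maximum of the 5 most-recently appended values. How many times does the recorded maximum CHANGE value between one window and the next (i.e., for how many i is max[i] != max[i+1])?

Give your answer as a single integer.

Answer: 1

Derivation:
step 1: append 50 -> window=[50] (not full yet)
step 2: append 3 -> window=[50, 3] (not full yet)
step 3: append 53 -> window=[50, 3, 53] (not full yet)
step 4: append 42 -> window=[50, 3, 53, 42] (not full yet)
step 5: append 24 -> window=[50, 3, 53, 42, 24] -> max=53
step 6: append 54 -> window=[3, 53, 42, 24, 54] -> max=54
step 7: append 9 -> window=[53, 42, 24, 54, 9] -> max=54
step 8: append 47 -> window=[42, 24, 54, 9, 47] -> max=54
step 9: append 28 -> window=[24, 54, 9, 47, 28] -> max=54
step 10: append 34 -> window=[54, 9, 47, 28, 34] -> max=54
Recorded maximums: 53 54 54 54 54 54
Changes between consecutive maximums: 1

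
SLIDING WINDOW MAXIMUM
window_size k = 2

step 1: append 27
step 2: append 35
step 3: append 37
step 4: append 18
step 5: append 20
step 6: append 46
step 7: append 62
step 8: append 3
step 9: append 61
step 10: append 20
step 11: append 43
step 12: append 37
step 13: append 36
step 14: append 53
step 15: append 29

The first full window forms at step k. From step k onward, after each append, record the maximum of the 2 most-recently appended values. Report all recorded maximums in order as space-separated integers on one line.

Answer: 35 37 37 20 46 62 62 61 61 43 43 37 53 53

Derivation:
step 1: append 27 -> window=[27] (not full yet)
step 2: append 35 -> window=[27, 35] -> max=35
step 3: append 37 -> window=[35, 37] -> max=37
step 4: append 18 -> window=[37, 18] -> max=37
step 5: append 20 -> window=[18, 20] -> max=20
step 6: append 46 -> window=[20, 46] -> max=46
step 7: append 62 -> window=[46, 62] -> max=62
step 8: append 3 -> window=[62, 3] -> max=62
step 9: append 61 -> window=[3, 61] -> max=61
step 10: append 20 -> window=[61, 20] -> max=61
step 11: append 43 -> window=[20, 43] -> max=43
step 12: append 37 -> window=[43, 37] -> max=43
step 13: append 36 -> window=[37, 36] -> max=37
step 14: append 53 -> window=[36, 53] -> max=53
step 15: append 29 -> window=[53, 29] -> max=53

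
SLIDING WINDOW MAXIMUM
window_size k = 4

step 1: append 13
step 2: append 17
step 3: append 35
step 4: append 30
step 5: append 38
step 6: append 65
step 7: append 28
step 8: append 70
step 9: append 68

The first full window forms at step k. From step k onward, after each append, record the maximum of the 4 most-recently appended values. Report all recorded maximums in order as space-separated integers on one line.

step 1: append 13 -> window=[13] (not full yet)
step 2: append 17 -> window=[13, 17] (not full yet)
step 3: append 35 -> window=[13, 17, 35] (not full yet)
step 4: append 30 -> window=[13, 17, 35, 30] -> max=35
step 5: append 38 -> window=[17, 35, 30, 38] -> max=38
step 6: append 65 -> window=[35, 30, 38, 65] -> max=65
step 7: append 28 -> window=[30, 38, 65, 28] -> max=65
step 8: append 70 -> window=[38, 65, 28, 70] -> max=70
step 9: append 68 -> window=[65, 28, 70, 68] -> max=70

Answer: 35 38 65 65 70 70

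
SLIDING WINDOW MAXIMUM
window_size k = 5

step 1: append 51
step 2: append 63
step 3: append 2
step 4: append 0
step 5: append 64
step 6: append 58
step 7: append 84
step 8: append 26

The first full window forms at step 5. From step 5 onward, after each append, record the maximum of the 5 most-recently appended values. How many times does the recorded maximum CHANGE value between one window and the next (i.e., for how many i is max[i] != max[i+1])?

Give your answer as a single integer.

step 1: append 51 -> window=[51] (not full yet)
step 2: append 63 -> window=[51, 63] (not full yet)
step 3: append 2 -> window=[51, 63, 2] (not full yet)
step 4: append 0 -> window=[51, 63, 2, 0] (not full yet)
step 5: append 64 -> window=[51, 63, 2, 0, 64] -> max=64
step 6: append 58 -> window=[63, 2, 0, 64, 58] -> max=64
step 7: append 84 -> window=[2, 0, 64, 58, 84] -> max=84
step 8: append 26 -> window=[0, 64, 58, 84, 26] -> max=84
Recorded maximums: 64 64 84 84
Changes between consecutive maximums: 1

Answer: 1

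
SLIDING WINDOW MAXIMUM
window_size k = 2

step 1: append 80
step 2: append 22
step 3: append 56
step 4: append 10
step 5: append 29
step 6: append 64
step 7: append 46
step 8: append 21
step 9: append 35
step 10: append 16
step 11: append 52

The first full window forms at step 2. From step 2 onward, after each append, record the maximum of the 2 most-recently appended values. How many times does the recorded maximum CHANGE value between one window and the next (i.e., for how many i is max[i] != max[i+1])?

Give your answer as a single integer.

step 1: append 80 -> window=[80] (not full yet)
step 2: append 22 -> window=[80, 22] -> max=80
step 3: append 56 -> window=[22, 56] -> max=56
step 4: append 10 -> window=[56, 10] -> max=56
step 5: append 29 -> window=[10, 29] -> max=29
step 6: append 64 -> window=[29, 64] -> max=64
step 7: append 46 -> window=[64, 46] -> max=64
step 8: append 21 -> window=[46, 21] -> max=46
step 9: append 35 -> window=[21, 35] -> max=35
step 10: append 16 -> window=[35, 16] -> max=35
step 11: append 52 -> window=[16, 52] -> max=52
Recorded maximums: 80 56 56 29 64 64 46 35 35 52
Changes between consecutive maximums: 6

Answer: 6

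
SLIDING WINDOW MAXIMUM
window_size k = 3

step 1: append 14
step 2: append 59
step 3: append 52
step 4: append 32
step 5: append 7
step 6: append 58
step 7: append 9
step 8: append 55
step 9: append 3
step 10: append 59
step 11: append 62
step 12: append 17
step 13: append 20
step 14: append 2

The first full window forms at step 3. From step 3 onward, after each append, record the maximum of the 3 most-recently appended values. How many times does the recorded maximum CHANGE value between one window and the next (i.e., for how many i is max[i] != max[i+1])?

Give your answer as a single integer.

step 1: append 14 -> window=[14] (not full yet)
step 2: append 59 -> window=[14, 59] (not full yet)
step 3: append 52 -> window=[14, 59, 52] -> max=59
step 4: append 32 -> window=[59, 52, 32] -> max=59
step 5: append 7 -> window=[52, 32, 7] -> max=52
step 6: append 58 -> window=[32, 7, 58] -> max=58
step 7: append 9 -> window=[7, 58, 9] -> max=58
step 8: append 55 -> window=[58, 9, 55] -> max=58
step 9: append 3 -> window=[9, 55, 3] -> max=55
step 10: append 59 -> window=[55, 3, 59] -> max=59
step 11: append 62 -> window=[3, 59, 62] -> max=62
step 12: append 17 -> window=[59, 62, 17] -> max=62
step 13: append 20 -> window=[62, 17, 20] -> max=62
step 14: append 2 -> window=[17, 20, 2] -> max=20
Recorded maximums: 59 59 52 58 58 58 55 59 62 62 62 20
Changes between consecutive maximums: 6

Answer: 6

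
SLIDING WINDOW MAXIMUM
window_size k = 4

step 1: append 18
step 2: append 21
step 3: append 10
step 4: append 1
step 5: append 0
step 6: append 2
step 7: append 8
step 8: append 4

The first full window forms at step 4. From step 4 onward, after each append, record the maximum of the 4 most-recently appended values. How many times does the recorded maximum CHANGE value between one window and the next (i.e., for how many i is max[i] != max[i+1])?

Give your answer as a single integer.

step 1: append 18 -> window=[18] (not full yet)
step 2: append 21 -> window=[18, 21] (not full yet)
step 3: append 10 -> window=[18, 21, 10] (not full yet)
step 4: append 1 -> window=[18, 21, 10, 1] -> max=21
step 5: append 0 -> window=[21, 10, 1, 0] -> max=21
step 6: append 2 -> window=[10, 1, 0, 2] -> max=10
step 7: append 8 -> window=[1, 0, 2, 8] -> max=8
step 8: append 4 -> window=[0, 2, 8, 4] -> max=8
Recorded maximums: 21 21 10 8 8
Changes between consecutive maximums: 2

Answer: 2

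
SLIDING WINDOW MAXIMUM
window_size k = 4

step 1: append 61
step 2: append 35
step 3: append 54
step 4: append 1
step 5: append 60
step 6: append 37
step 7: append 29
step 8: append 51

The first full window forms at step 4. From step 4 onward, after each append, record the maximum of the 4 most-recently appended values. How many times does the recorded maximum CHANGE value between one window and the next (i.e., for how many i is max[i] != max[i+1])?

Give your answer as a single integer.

Answer: 1

Derivation:
step 1: append 61 -> window=[61] (not full yet)
step 2: append 35 -> window=[61, 35] (not full yet)
step 3: append 54 -> window=[61, 35, 54] (not full yet)
step 4: append 1 -> window=[61, 35, 54, 1] -> max=61
step 5: append 60 -> window=[35, 54, 1, 60] -> max=60
step 6: append 37 -> window=[54, 1, 60, 37] -> max=60
step 7: append 29 -> window=[1, 60, 37, 29] -> max=60
step 8: append 51 -> window=[60, 37, 29, 51] -> max=60
Recorded maximums: 61 60 60 60 60
Changes between consecutive maximums: 1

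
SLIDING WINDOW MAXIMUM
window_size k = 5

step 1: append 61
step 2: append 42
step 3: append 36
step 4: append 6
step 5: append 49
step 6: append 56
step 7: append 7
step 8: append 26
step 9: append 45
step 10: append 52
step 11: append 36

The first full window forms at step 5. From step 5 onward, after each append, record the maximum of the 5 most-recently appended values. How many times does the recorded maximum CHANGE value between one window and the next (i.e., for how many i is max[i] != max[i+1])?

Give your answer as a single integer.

step 1: append 61 -> window=[61] (not full yet)
step 2: append 42 -> window=[61, 42] (not full yet)
step 3: append 36 -> window=[61, 42, 36] (not full yet)
step 4: append 6 -> window=[61, 42, 36, 6] (not full yet)
step 5: append 49 -> window=[61, 42, 36, 6, 49] -> max=61
step 6: append 56 -> window=[42, 36, 6, 49, 56] -> max=56
step 7: append 7 -> window=[36, 6, 49, 56, 7] -> max=56
step 8: append 26 -> window=[6, 49, 56, 7, 26] -> max=56
step 9: append 45 -> window=[49, 56, 7, 26, 45] -> max=56
step 10: append 52 -> window=[56, 7, 26, 45, 52] -> max=56
step 11: append 36 -> window=[7, 26, 45, 52, 36] -> max=52
Recorded maximums: 61 56 56 56 56 56 52
Changes between consecutive maximums: 2

Answer: 2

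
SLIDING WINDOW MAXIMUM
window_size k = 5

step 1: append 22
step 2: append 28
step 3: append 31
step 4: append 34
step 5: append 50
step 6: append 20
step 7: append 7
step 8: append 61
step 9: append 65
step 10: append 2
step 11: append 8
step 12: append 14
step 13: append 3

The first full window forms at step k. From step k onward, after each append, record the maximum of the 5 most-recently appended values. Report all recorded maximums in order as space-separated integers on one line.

Answer: 50 50 50 61 65 65 65 65 65

Derivation:
step 1: append 22 -> window=[22] (not full yet)
step 2: append 28 -> window=[22, 28] (not full yet)
step 3: append 31 -> window=[22, 28, 31] (not full yet)
step 4: append 34 -> window=[22, 28, 31, 34] (not full yet)
step 5: append 50 -> window=[22, 28, 31, 34, 50] -> max=50
step 6: append 20 -> window=[28, 31, 34, 50, 20] -> max=50
step 7: append 7 -> window=[31, 34, 50, 20, 7] -> max=50
step 8: append 61 -> window=[34, 50, 20, 7, 61] -> max=61
step 9: append 65 -> window=[50, 20, 7, 61, 65] -> max=65
step 10: append 2 -> window=[20, 7, 61, 65, 2] -> max=65
step 11: append 8 -> window=[7, 61, 65, 2, 8] -> max=65
step 12: append 14 -> window=[61, 65, 2, 8, 14] -> max=65
step 13: append 3 -> window=[65, 2, 8, 14, 3] -> max=65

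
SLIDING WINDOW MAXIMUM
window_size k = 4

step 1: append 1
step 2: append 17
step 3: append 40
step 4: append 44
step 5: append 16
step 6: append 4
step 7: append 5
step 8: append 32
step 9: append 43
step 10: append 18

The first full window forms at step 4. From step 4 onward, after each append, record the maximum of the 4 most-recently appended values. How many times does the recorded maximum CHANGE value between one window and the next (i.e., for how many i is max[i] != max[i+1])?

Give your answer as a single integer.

Answer: 2

Derivation:
step 1: append 1 -> window=[1] (not full yet)
step 2: append 17 -> window=[1, 17] (not full yet)
step 3: append 40 -> window=[1, 17, 40] (not full yet)
step 4: append 44 -> window=[1, 17, 40, 44] -> max=44
step 5: append 16 -> window=[17, 40, 44, 16] -> max=44
step 6: append 4 -> window=[40, 44, 16, 4] -> max=44
step 7: append 5 -> window=[44, 16, 4, 5] -> max=44
step 8: append 32 -> window=[16, 4, 5, 32] -> max=32
step 9: append 43 -> window=[4, 5, 32, 43] -> max=43
step 10: append 18 -> window=[5, 32, 43, 18] -> max=43
Recorded maximums: 44 44 44 44 32 43 43
Changes between consecutive maximums: 2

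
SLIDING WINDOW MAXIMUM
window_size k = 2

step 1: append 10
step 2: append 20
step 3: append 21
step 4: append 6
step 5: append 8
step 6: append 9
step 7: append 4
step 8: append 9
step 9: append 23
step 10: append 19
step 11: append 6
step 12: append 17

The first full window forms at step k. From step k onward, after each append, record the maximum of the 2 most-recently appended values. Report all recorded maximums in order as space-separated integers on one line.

Answer: 20 21 21 8 9 9 9 23 23 19 17

Derivation:
step 1: append 10 -> window=[10] (not full yet)
step 2: append 20 -> window=[10, 20] -> max=20
step 3: append 21 -> window=[20, 21] -> max=21
step 4: append 6 -> window=[21, 6] -> max=21
step 5: append 8 -> window=[6, 8] -> max=8
step 6: append 9 -> window=[8, 9] -> max=9
step 7: append 4 -> window=[9, 4] -> max=9
step 8: append 9 -> window=[4, 9] -> max=9
step 9: append 23 -> window=[9, 23] -> max=23
step 10: append 19 -> window=[23, 19] -> max=23
step 11: append 6 -> window=[19, 6] -> max=19
step 12: append 17 -> window=[6, 17] -> max=17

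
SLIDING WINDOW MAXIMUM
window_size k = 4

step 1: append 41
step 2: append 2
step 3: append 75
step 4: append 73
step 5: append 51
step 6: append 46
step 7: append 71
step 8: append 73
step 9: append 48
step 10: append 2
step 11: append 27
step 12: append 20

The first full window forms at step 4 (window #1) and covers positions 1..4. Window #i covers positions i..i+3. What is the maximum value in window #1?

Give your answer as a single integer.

step 1: append 41 -> window=[41] (not full yet)
step 2: append 2 -> window=[41, 2] (not full yet)
step 3: append 75 -> window=[41, 2, 75] (not full yet)
step 4: append 73 -> window=[41, 2, 75, 73] -> max=75
Window #1 max = 75

Answer: 75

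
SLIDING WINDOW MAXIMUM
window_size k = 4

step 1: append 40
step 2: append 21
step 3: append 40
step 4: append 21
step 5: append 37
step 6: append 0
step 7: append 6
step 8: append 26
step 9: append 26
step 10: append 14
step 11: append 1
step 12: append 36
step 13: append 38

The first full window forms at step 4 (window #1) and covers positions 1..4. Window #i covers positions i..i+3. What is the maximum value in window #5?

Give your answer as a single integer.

step 1: append 40 -> window=[40] (not full yet)
step 2: append 21 -> window=[40, 21] (not full yet)
step 3: append 40 -> window=[40, 21, 40] (not full yet)
step 4: append 21 -> window=[40, 21, 40, 21] -> max=40
step 5: append 37 -> window=[21, 40, 21, 37] -> max=40
step 6: append 0 -> window=[40, 21, 37, 0] -> max=40
step 7: append 6 -> window=[21, 37, 0, 6] -> max=37
step 8: append 26 -> window=[37, 0, 6, 26] -> max=37
Window #5 max = 37

Answer: 37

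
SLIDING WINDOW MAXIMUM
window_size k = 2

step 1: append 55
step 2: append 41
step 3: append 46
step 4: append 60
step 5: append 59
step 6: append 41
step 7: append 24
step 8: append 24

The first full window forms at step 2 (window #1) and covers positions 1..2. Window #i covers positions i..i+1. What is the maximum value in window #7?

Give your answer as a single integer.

step 1: append 55 -> window=[55] (not full yet)
step 2: append 41 -> window=[55, 41] -> max=55
step 3: append 46 -> window=[41, 46] -> max=46
step 4: append 60 -> window=[46, 60] -> max=60
step 5: append 59 -> window=[60, 59] -> max=60
step 6: append 41 -> window=[59, 41] -> max=59
step 7: append 24 -> window=[41, 24] -> max=41
step 8: append 24 -> window=[24, 24] -> max=24
Window #7 max = 24

Answer: 24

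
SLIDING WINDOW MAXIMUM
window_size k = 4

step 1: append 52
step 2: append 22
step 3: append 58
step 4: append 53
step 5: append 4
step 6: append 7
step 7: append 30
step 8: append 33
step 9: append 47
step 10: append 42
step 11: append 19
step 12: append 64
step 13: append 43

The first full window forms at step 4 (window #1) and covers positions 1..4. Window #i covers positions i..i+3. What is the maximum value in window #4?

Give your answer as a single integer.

step 1: append 52 -> window=[52] (not full yet)
step 2: append 22 -> window=[52, 22] (not full yet)
step 3: append 58 -> window=[52, 22, 58] (not full yet)
step 4: append 53 -> window=[52, 22, 58, 53] -> max=58
step 5: append 4 -> window=[22, 58, 53, 4] -> max=58
step 6: append 7 -> window=[58, 53, 4, 7] -> max=58
step 7: append 30 -> window=[53, 4, 7, 30] -> max=53
Window #4 max = 53

Answer: 53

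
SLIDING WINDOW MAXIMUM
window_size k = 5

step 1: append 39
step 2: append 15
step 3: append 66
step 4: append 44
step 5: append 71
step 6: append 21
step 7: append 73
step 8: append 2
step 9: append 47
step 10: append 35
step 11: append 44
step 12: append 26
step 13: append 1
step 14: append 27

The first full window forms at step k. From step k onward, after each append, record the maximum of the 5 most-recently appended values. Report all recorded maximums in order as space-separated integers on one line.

step 1: append 39 -> window=[39] (not full yet)
step 2: append 15 -> window=[39, 15] (not full yet)
step 3: append 66 -> window=[39, 15, 66] (not full yet)
step 4: append 44 -> window=[39, 15, 66, 44] (not full yet)
step 5: append 71 -> window=[39, 15, 66, 44, 71] -> max=71
step 6: append 21 -> window=[15, 66, 44, 71, 21] -> max=71
step 7: append 73 -> window=[66, 44, 71, 21, 73] -> max=73
step 8: append 2 -> window=[44, 71, 21, 73, 2] -> max=73
step 9: append 47 -> window=[71, 21, 73, 2, 47] -> max=73
step 10: append 35 -> window=[21, 73, 2, 47, 35] -> max=73
step 11: append 44 -> window=[73, 2, 47, 35, 44] -> max=73
step 12: append 26 -> window=[2, 47, 35, 44, 26] -> max=47
step 13: append 1 -> window=[47, 35, 44, 26, 1] -> max=47
step 14: append 27 -> window=[35, 44, 26, 1, 27] -> max=44

Answer: 71 71 73 73 73 73 73 47 47 44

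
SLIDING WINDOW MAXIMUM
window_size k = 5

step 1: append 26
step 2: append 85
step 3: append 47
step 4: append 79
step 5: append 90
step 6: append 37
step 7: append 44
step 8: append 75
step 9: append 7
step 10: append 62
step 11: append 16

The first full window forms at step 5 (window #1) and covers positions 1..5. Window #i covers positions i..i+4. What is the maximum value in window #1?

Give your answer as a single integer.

Answer: 90

Derivation:
step 1: append 26 -> window=[26] (not full yet)
step 2: append 85 -> window=[26, 85] (not full yet)
step 3: append 47 -> window=[26, 85, 47] (not full yet)
step 4: append 79 -> window=[26, 85, 47, 79] (not full yet)
step 5: append 90 -> window=[26, 85, 47, 79, 90] -> max=90
Window #1 max = 90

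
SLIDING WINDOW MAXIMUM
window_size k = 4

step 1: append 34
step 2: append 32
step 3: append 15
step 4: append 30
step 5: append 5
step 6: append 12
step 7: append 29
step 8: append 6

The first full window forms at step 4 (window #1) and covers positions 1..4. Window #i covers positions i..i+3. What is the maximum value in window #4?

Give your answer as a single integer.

step 1: append 34 -> window=[34] (not full yet)
step 2: append 32 -> window=[34, 32] (not full yet)
step 3: append 15 -> window=[34, 32, 15] (not full yet)
step 4: append 30 -> window=[34, 32, 15, 30] -> max=34
step 5: append 5 -> window=[32, 15, 30, 5] -> max=32
step 6: append 12 -> window=[15, 30, 5, 12] -> max=30
step 7: append 29 -> window=[30, 5, 12, 29] -> max=30
Window #4 max = 30

Answer: 30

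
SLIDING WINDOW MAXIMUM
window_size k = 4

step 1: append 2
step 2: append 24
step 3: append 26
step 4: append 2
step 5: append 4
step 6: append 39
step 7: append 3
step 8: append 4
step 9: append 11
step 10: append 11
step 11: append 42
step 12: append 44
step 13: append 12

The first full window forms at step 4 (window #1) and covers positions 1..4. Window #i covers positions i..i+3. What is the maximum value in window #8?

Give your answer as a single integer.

Answer: 42

Derivation:
step 1: append 2 -> window=[2] (not full yet)
step 2: append 24 -> window=[2, 24] (not full yet)
step 3: append 26 -> window=[2, 24, 26] (not full yet)
step 4: append 2 -> window=[2, 24, 26, 2] -> max=26
step 5: append 4 -> window=[24, 26, 2, 4] -> max=26
step 6: append 39 -> window=[26, 2, 4, 39] -> max=39
step 7: append 3 -> window=[2, 4, 39, 3] -> max=39
step 8: append 4 -> window=[4, 39, 3, 4] -> max=39
step 9: append 11 -> window=[39, 3, 4, 11] -> max=39
step 10: append 11 -> window=[3, 4, 11, 11] -> max=11
step 11: append 42 -> window=[4, 11, 11, 42] -> max=42
Window #8 max = 42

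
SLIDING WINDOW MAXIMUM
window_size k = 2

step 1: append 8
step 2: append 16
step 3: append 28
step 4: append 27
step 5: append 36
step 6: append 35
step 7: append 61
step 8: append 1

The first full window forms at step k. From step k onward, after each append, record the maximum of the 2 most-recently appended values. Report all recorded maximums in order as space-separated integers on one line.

Answer: 16 28 28 36 36 61 61

Derivation:
step 1: append 8 -> window=[8] (not full yet)
step 2: append 16 -> window=[8, 16] -> max=16
step 3: append 28 -> window=[16, 28] -> max=28
step 4: append 27 -> window=[28, 27] -> max=28
step 5: append 36 -> window=[27, 36] -> max=36
step 6: append 35 -> window=[36, 35] -> max=36
step 7: append 61 -> window=[35, 61] -> max=61
step 8: append 1 -> window=[61, 1] -> max=61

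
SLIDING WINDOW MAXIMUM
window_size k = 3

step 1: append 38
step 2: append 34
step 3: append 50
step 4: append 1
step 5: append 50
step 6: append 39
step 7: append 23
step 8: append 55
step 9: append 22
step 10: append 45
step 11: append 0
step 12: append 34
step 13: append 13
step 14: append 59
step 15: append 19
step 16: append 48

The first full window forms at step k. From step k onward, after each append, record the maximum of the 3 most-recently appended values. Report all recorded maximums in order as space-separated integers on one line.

Answer: 50 50 50 50 50 55 55 55 45 45 34 59 59 59

Derivation:
step 1: append 38 -> window=[38] (not full yet)
step 2: append 34 -> window=[38, 34] (not full yet)
step 3: append 50 -> window=[38, 34, 50] -> max=50
step 4: append 1 -> window=[34, 50, 1] -> max=50
step 5: append 50 -> window=[50, 1, 50] -> max=50
step 6: append 39 -> window=[1, 50, 39] -> max=50
step 7: append 23 -> window=[50, 39, 23] -> max=50
step 8: append 55 -> window=[39, 23, 55] -> max=55
step 9: append 22 -> window=[23, 55, 22] -> max=55
step 10: append 45 -> window=[55, 22, 45] -> max=55
step 11: append 0 -> window=[22, 45, 0] -> max=45
step 12: append 34 -> window=[45, 0, 34] -> max=45
step 13: append 13 -> window=[0, 34, 13] -> max=34
step 14: append 59 -> window=[34, 13, 59] -> max=59
step 15: append 19 -> window=[13, 59, 19] -> max=59
step 16: append 48 -> window=[59, 19, 48] -> max=59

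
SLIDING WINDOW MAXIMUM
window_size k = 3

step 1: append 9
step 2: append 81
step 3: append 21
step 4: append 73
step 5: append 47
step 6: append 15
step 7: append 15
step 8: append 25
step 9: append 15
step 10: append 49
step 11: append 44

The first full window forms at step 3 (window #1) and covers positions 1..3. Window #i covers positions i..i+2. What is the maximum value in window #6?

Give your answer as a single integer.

step 1: append 9 -> window=[9] (not full yet)
step 2: append 81 -> window=[9, 81] (not full yet)
step 3: append 21 -> window=[9, 81, 21] -> max=81
step 4: append 73 -> window=[81, 21, 73] -> max=81
step 5: append 47 -> window=[21, 73, 47] -> max=73
step 6: append 15 -> window=[73, 47, 15] -> max=73
step 7: append 15 -> window=[47, 15, 15] -> max=47
step 8: append 25 -> window=[15, 15, 25] -> max=25
Window #6 max = 25

Answer: 25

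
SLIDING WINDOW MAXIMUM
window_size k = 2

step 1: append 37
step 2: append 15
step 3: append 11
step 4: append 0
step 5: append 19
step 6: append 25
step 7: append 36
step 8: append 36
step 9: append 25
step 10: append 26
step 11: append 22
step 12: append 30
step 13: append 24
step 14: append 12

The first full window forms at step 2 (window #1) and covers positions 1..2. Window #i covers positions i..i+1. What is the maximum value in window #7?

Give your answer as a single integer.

step 1: append 37 -> window=[37] (not full yet)
step 2: append 15 -> window=[37, 15] -> max=37
step 3: append 11 -> window=[15, 11] -> max=15
step 4: append 0 -> window=[11, 0] -> max=11
step 5: append 19 -> window=[0, 19] -> max=19
step 6: append 25 -> window=[19, 25] -> max=25
step 7: append 36 -> window=[25, 36] -> max=36
step 8: append 36 -> window=[36, 36] -> max=36
Window #7 max = 36

Answer: 36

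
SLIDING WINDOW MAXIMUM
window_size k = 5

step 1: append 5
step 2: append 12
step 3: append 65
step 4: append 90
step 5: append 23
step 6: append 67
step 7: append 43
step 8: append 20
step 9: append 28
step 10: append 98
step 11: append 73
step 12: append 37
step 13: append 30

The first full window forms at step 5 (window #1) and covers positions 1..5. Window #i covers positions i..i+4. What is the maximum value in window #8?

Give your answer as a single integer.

Answer: 98

Derivation:
step 1: append 5 -> window=[5] (not full yet)
step 2: append 12 -> window=[5, 12] (not full yet)
step 3: append 65 -> window=[5, 12, 65] (not full yet)
step 4: append 90 -> window=[5, 12, 65, 90] (not full yet)
step 5: append 23 -> window=[5, 12, 65, 90, 23] -> max=90
step 6: append 67 -> window=[12, 65, 90, 23, 67] -> max=90
step 7: append 43 -> window=[65, 90, 23, 67, 43] -> max=90
step 8: append 20 -> window=[90, 23, 67, 43, 20] -> max=90
step 9: append 28 -> window=[23, 67, 43, 20, 28] -> max=67
step 10: append 98 -> window=[67, 43, 20, 28, 98] -> max=98
step 11: append 73 -> window=[43, 20, 28, 98, 73] -> max=98
step 12: append 37 -> window=[20, 28, 98, 73, 37] -> max=98
Window #8 max = 98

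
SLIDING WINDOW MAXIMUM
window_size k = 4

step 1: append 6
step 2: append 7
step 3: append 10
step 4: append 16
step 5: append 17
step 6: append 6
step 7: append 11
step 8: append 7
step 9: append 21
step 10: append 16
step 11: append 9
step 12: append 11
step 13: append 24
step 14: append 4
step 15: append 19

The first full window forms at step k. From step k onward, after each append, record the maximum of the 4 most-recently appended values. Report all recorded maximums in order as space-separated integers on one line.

step 1: append 6 -> window=[6] (not full yet)
step 2: append 7 -> window=[6, 7] (not full yet)
step 3: append 10 -> window=[6, 7, 10] (not full yet)
step 4: append 16 -> window=[6, 7, 10, 16] -> max=16
step 5: append 17 -> window=[7, 10, 16, 17] -> max=17
step 6: append 6 -> window=[10, 16, 17, 6] -> max=17
step 7: append 11 -> window=[16, 17, 6, 11] -> max=17
step 8: append 7 -> window=[17, 6, 11, 7] -> max=17
step 9: append 21 -> window=[6, 11, 7, 21] -> max=21
step 10: append 16 -> window=[11, 7, 21, 16] -> max=21
step 11: append 9 -> window=[7, 21, 16, 9] -> max=21
step 12: append 11 -> window=[21, 16, 9, 11] -> max=21
step 13: append 24 -> window=[16, 9, 11, 24] -> max=24
step 14: append 4 -> window=[9, 11, 24, 4] -> max=24
step 15: append 19 -> window=[11, 24, 4, 19] -> max=24

Answer: 16 17 17 17 17 21 21 21 21 24 24 24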